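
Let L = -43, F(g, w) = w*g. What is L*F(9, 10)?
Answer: -3870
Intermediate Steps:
F(g, w) = g*w
L*F(9, 10) = -387*10 = -43*90 = -3870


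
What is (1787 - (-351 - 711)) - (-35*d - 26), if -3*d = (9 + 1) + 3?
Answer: 8170/3 ≈ 2723.3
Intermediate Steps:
d = -13/3 (d = -((9 + 1) + 3)/3 = -(10 + 3)/3 = -⅓*13 = -13/3 ≈ -4.3333)
(1787 - (-351 - 711)) - (-35*d - 26) = (1787 - (-351 - 711)) - (-35*(-13/3) - 26) = (1787 - 1*(-1062)) - (455/3 - 26) = (1787 + 1062) - 1*377/3 = 2849 - 377/3 = 8170/3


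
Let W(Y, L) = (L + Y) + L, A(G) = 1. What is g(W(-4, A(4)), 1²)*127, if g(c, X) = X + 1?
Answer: 254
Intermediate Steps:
W(Y, L) = Y + 2*L
g(c, X) = 1 + X
g(W(-4, A(4)), 1²)*127 = (1 + 1²)*127 = (1 + 1)*127 = 2*127 = 254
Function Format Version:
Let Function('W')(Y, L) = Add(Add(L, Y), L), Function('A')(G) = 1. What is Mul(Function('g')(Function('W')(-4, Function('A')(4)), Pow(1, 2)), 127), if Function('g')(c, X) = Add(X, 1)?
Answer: 254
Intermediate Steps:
Function('W')(Y, L) = Add(Y, Mul(2, L))
Function('g')(c, X) = Add(1, X)
Mul(Function('g')(Function('W')(-4, Function('A')(4)), Pow(1, 2)), 127) = Mul(Add(1, Pow(1, 2)), 127) = Mul(Add(1, 1), 127) = Mul(2, 127) = 254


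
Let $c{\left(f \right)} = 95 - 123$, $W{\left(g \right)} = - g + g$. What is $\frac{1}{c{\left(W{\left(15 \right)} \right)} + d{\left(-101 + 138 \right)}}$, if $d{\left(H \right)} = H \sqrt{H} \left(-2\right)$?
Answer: $\frac{7}{50457} - \frac{37 \sqrt{37}}{100914} \approx -0.0020915$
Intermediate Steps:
$W{\left(g \right)} = 0$
$c{\left(f \right)} = -28$
$d{\left(H \right)} = - 2 H^{\frac{3}{2}}$ ($d{\left(H \right)} = H^{\frac{3}{2}} \left(-2\right) = - 2 H^{\frac{3}{2}}$)
$\frac{1}{c{\left(W{\left(15 \right)} \right)} + d{\left(-101 + 138 \right)}} = \frac{1}{-28 - 2 \left(-101 + 138\right)^{\frac{3}{2}}} = \frac{1}{-28 - 2 \cdot 37^{\frac{3}{2}}} = \frac{1}{-28 - 2 \cdot 37 \sqrt{37}} = \frac{1}{-28 - 74 \sqrt{37}}$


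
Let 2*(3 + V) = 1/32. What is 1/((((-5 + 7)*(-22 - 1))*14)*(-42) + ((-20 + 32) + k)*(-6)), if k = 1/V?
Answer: 191/5152800 ≈ 3.7067e-5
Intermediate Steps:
V = -191/64 (V = -3 + (½)/32 = -3 + (½)*(1/32) = -3 + 1/64 = -191/64 ≈ -2.9844)
k = -64/191 (k = 1/(-191/64) = -64/191 ≈ -0.33508)
1/((((-5 + 7)*(-22 - 1))*14)*(-42) + ((-20 + 32) + k)*(-6)) = 1/((((-5 + 7)*(-22 - 1))*14)*(-42) + ((-20 + 32) - 64/191)*(-6)) = 1/(((2*(-23))*14)*(-42) + (12 - 64/191)*(-6)) = 1/(-46*14*(-42) + (2228/191)*(-6)) = 1/(-644*(-42) - 13368/191) = 1/(27048 - 13368/191) = 1/(5152800/191) = 191/5152800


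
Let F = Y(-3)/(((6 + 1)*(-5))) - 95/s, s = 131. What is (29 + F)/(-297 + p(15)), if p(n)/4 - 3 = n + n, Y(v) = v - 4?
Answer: -6217/36025 ≈ -0.17257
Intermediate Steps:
Y(v) = -4 + v
p(n) = 12 + 8*n (p(n) = 12 + 4*(n + n) = 12 + 4*(2*n) = 12 + 8*n)
F = -344/655 (F = (-4 - 3)/(((6 + 1)*(-5))) - 95/131 = -7/(7*(-5)) - 95*1/131 = -7/(-35) - 95/131 = -7*(-1/35) - 95/131 = 1/5 - 95/131 = -344/655 ≈ -0.52519)
(29 + F)/(-297 + p(15)) = (29 - 344/655)/(-297 + (12 + 8*15)) = 18651/(655*(-297 + (12 + 120))) = 18651/(655*(-297 + 132)) = (18651/655)/(-165) = (18651/655)*(-1/165) = -6217/36025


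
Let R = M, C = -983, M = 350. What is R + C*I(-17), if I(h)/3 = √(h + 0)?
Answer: 350 - 2949*I*√17 ≈ 350.0 - 12159.0*I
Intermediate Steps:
I(h) = 3*√h (I(h) = 3*√(h + 0) = 3*√h)
R = 350
R + C*I(-17) = 350 - 2949*√(-17) = 350 - 2949*I*√17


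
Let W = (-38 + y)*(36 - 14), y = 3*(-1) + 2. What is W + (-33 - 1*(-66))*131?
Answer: 3465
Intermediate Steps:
y = -1 (y = -3 + 2 = -1)
W = -858 (W = (-38 - 1)*(36 - 14) = -39*22 = -858)
W + (-33 - 1*(-66))*131 = -858 + (-33 - 1*(-66))*131 = -858 + (-33 + 66)*131 = -858 + 33*131 = -858 + 4323 = 3465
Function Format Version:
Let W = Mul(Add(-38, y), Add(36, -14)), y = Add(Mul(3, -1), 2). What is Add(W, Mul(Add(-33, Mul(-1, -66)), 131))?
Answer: 3465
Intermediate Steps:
y = -1 (y = Add(-3, 2) = -1)
W = -858 (W = Mul(Add(-38, -1), Add(36, -14)) = Mul(-39, 22) = -858)
Add(W, Mul(Add(-33, Mul(-1, -66)), 131)) = Add(-858, Mul(Add(-33, Mul(-1, -66)), 131)) = Add(-858, Mul(Add(-33, 66), 131)) = Add(-858, Mul(33, 131)) = Add(-858, 4323) = 3465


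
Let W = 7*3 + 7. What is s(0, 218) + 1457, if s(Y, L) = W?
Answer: 1485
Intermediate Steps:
W = 28 (W = 21 + 7 = 28)
s(Y, L) = 28
s(0, 218) + 1457 = 28 + 1457 = 1485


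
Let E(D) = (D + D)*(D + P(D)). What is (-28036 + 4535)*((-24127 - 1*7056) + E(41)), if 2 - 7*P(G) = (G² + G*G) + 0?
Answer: 1578820681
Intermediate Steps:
P(G) = 2/7 - 2*G²/7 (P(G) = 2/7 - ((G² + G*G) + 0)/7 = 2/7 - ((G² + G²) + 0)/7 = 2/7 - (2*G² + 0)/7 = 2/7 - 2*G²/7)
E(D) = 2*D*(2/7 + D - 2*D²/7) (E(D) = (D + D)*(D + (2/7 - 2*D²/7)) = (2*D)*(2/7 + D - 2*D²/7) = 2*D*(2/7 + D - 2*D²/7))
(-28036 + 4535)*((-24127 - 1*7056) + E(41)) = (-28036 + 4535)*((-24127 - 1*7056) + (2/7)*41*(2 - 2*41² + 7*41)) = -23501*((-24127 - 7056) + (2/7)*41*(2 - 2*1681 + 287)) = -23501*(-31183 + (2/7)*41*(2 - 3362 + 287)) = -23501*(-31183 + (2/7)*41*(-3073)) = -23501*(-31183 - 35998) = -23501*(-67181) = 1578820681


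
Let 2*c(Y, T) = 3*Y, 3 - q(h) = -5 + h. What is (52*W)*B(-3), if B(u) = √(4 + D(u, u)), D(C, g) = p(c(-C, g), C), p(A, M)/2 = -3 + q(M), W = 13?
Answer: 1352*√5 ≈ 3023.2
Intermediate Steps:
q(h) = 8 - h (q(h) = 3 - (-5 + h) = 3 + (5 - h) = 8 - h)
c(Y, T) = 3*Y/2 (c(Y, T) = (3*Y)/2 = 3*Y/2)
p(A, M) = 10 - 2*M (p(A, M) = 2*(-3 + (8 - M)) = 2*(5 - M) = 10 - 2*M)
D(C, g) = 10 - 2*C
B(u) = √(14 - 2*u) (B(u) = √(4 + (10 - 2*u)) = √(14 - 2*u))
(52*W)*B(-3) = (52*13)*√(14 - 2*(-3)) = 676*√(14 + 6) = 676*√20 = 676*(2*√5) = 1352*√5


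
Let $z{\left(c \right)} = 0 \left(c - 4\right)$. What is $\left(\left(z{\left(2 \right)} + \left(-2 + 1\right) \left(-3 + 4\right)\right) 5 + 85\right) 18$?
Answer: $1440$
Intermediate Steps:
$z{\left(c \right)} = 0$ ($z{\left(c \right)} = 0 \left(-4 + c\right) = 0$)
$\left(\left(z{\left(2 \right)} + \left(-2 + 1\right) \left(-3 + 4\right)\right) 5 + 85\right) 18 = \left(\left(0 + \left(-2 + 1\right) \left(-3 + 4\right)\right) 5 + 85\right) 18 = \left(\left(0 - 1\right) 5 + 85\right) 18 = \left(\left(-1\right) 5 + 85\right) 18 = \left(-5 + 85\right) 18 = 80 \cdot 18 = 1440$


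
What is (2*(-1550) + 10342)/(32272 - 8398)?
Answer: 1207/3979 ≈ 0.30334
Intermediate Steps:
(2*(-1550) + 10342)/(32272 - 8398) = (-3100 + 10342)/23874 = 7242*(1/23874) = 1207/3979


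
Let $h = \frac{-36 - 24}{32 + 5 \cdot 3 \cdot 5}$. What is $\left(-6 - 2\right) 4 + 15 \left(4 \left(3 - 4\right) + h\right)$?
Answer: $- \frac{10744}{107} \approx -100.41$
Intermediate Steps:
$h = - \frac{60}{107}$ ($h = - \frac{60}{32 + 15 \cdot 5} = - \frac{60}{32 + 75} = - \frac{60}{107} \approx -0.56075$)
$\left(-6 - 2\right) 4 + 15 \left(4 \left(3 - 4\right) + h\right) = \left(-6 - 2\right) 4 + 15 \left(4 \left(3 - 4\right) - \frac{60}{107}\right) = \left(-8\right) 4 + 15 \left(4 \left(-1\right) - \frac{60}{107}\right) = -32 + 15 \left(-4 - \frac{60}{107}\right) = -32 + 15 \left(- \frac{488}{107}\right) = -32 - \frac{7320}{107} = - \frac{10744}{107}$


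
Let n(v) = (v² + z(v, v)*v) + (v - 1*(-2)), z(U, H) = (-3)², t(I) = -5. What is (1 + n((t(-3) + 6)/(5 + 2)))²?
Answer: 47524/2401 ≈ 19.793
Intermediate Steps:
z(U, H) = 9
n(v) = 2 + v² + 10*v (n(v) = (v² + 9*v) + (v - 1*(-2)) = (v² + 9*v) + (v + 2) = (v² + 9*v) + (2 + v) = 2 + v² + 10*v)
(1 + n((t(-3) + 6)/(5 + 2)))² = (1 + (2 + ((-5 + 6)/(5 + 2))² + 10*((-5 + 6)/(5 + 2))))² = (1 + (2 + (1/7)² + 10*(1/7)))² = (1 + (2 + (1*(⅐))² + 10*(1*(⅐))))² = (1 + (2 + (⅐)² + 10*(⅐)))² = (1 + (2 + 1/49 + 10/7))² = (1 + 169/49)² = (218/49)² = 47524/2401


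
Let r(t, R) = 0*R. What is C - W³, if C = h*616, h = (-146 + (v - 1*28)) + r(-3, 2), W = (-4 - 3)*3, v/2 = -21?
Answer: -123795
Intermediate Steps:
r(t, R) = 0
v = -42 (v = 2*(-21) = -42)
W = -21 (W = -7*3 = -21)
h = -216 (h = (-146 + (-42 - 1*28)) + 0 = (-146 + (-42 - 28)) + 0 = (-146 - 70) + 0 = -216 + 0 = -216)
C = -133056 (C = -216*616 = -133056)
C - W³ = -133056 - 1*(-21)³ = -133056 - 1*(-9261) = -133056 + 9261 = -123795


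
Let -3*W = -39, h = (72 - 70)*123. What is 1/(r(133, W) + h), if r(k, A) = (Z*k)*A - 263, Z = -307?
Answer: -1/530820 ≈ -1.8839e-6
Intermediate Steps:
h = 246 (h = 2*123 = 246)
W = 13 (W = -⅓*(-39) = 13)
r(k, A) = -263 - 307*A*k (r(k, A) = (-307*k)*A - 263 = -307*A*k - 263 = -263 - 307*A*k)
1/(r(133, W) + h) = 1/((-263 - 307*13*133) + 246) = 1/((-263 - 530803) + 246) = 1/(-531066 + 246) = 1/(-530820) = -1/530820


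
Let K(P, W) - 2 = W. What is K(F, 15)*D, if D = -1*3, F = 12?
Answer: -51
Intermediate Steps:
K(P, W) = 2 + W
D = -3
K(F, 15)*D = (2 + 15)*(-3) = 17*(-3) = -51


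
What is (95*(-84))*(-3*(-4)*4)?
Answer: -383040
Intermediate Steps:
(95*(-84))*(-3*(-4)*4) = -95760*4 = -7980*48 = -383040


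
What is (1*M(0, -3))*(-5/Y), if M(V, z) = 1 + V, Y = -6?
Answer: 5/6 ≈ 0.83333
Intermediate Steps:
(1*M(0, -3))*(-5/Y) = (1*(1 + 0))*(-5/(-6)) = (1*1)*(-5*(-1/6)) = 1*(5/6) = 5/6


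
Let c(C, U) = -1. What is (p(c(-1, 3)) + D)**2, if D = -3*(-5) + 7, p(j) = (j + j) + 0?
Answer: 400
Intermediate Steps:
p(j) = 2*j (p(j) = 2*j + 0 = 2*j)
D = 22 (D = 15 + 7 = 22)
(p(c(-1, 3)) + D)**2 = (2*(-1) + 22)**2 = (-2 + 22)**2 = 20**2 = 400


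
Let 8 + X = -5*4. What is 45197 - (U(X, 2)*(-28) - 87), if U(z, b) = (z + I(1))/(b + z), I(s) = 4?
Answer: 589028/13 ≈ 45310.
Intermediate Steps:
X = -28 (X = -8 - 5*4 = -8 - 20 = -28)
U(z, b) = (4 + z)/(b + z) (U(z, b) = (z + 4)/(b + z) = (4 + z)/(b + z))
45197 - (U(X, 2)*(-28) - 87) = 45197 - (((4 - 28)/(2 - 28))*(-28) - 87) = 45197 - ((-24/(-26))*(-28) - 87) = 45197 - (-1/26*(-24)*(-28) - 87) = 45197 - ((12/13)*(-28) - 87) = 45197 - (-336/13 - 87) = 45197 - 1*(-1467/13) = 45197 + 1467/13 = 589028/13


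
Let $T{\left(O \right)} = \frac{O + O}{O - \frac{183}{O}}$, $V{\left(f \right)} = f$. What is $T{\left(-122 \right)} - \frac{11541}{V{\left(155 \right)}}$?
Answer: $- \frac{2705741}{37355} \approx -72.433$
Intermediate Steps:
$T{\left(O \right)} = \frac{2 O}{O - \frac{183}{O}}$
$T{\left(-122 \right)} - \frac{11541}{V{\left(155 \right)}} = \frac{2 \left(-122\right)^{2}}{-183 + \left(-122\right)^{2}} - \frac{11541}{155} = 2 \cdot 14884 \frac{1}{-183 + 14884} - \frac{11541}{155} = 2 \cdot 14884 \cdot \frac{1}{14701} - \frac{11541}{155} = \frac{488}{241} - \frac{11541}{155} = - \frac{2705741}{37355}$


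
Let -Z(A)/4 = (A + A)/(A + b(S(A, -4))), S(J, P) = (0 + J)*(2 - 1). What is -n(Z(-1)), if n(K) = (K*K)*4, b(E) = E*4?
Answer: -256/25 ≈ -10.240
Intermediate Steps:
S(J, P) = J (S(J, P) = J*1 = J)
b(E) = 4*E
Z(A) = -8/5 (Z(A) = -4*(A + A)/(A + 4*A) = -4*2*A/(5*A) = -4*2*A*1/(5*A) = -4*2/5 = -8/5)
n(K) = 4*K**2 (n(K) = K**2*4 = 4*K**2)
-n(Z(-1)) = -4*(-8/5)**2 = -4*64/25 = -1*256/25 = -256/25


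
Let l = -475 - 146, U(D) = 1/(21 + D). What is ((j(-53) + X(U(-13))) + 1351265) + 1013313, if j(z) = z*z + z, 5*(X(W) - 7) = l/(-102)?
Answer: 402448177/170 ≈ 2.3673e+6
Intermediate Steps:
l = -621
X(W) = 1397/170 (X(W) = 7 + (-621/(-102))/5 = 7 + (-621*(-1/102))/5 = 7 + (⅕)*(207/34) = 7 + 207/170 = 1397/170)
j(z) = z + z² (j(z) = z² + z = z + z²)
((j(-53) + X(U(-13))) + 1351265) + 1013313 = ((-53*(1 - 53) + 1397/170) + 1351265) + 1013313 = ((-53*(-52) + 1397/170) + 1351265) + 1013313 = ((2756 + 1397/170) + 1351265) + 1013313 = (469917/170 + 1351265) + 1013313 = 230184967/170 + 1013313 = 402448177/170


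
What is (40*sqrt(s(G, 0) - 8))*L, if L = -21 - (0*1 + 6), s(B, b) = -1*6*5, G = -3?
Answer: -1080*I*sqrt(38) ≈ -6657.6*I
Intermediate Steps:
s(B, b) = -30 (s(B, b) = -6*5 = -30)
L = -27 (L = -21 - (0 + 6) = -21 - 1*6 = -21 - 6 = -27)
(40*sqrt(s(G, 0) - 8))*L = (40*sqrt(-30 - 8))*(-27) = (40*sqrt(-38))*(-27) = (40*(I*sqrt(38)))*(-27) = (40*I*sqrt(38))*(-27) = -1080*I*sqrt(38)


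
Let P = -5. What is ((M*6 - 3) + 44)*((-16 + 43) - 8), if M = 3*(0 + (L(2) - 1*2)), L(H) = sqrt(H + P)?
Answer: 95 + 342*I*sqrt(3) ≈ 95.0 + 592.36*I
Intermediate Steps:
L(H) = sqrt(-5 + H) (L(H) = sqrt(H - 5) = sqrt(-5 + H))
M = -6 + 3*I*sqrt(3) (M = 3*(0 + (sqrt(-5 + 2) - 1*2)) = 3*(0 + (sqrt(-3) - 2)) = 3*(0 + (I*sqrt(3) - 2)) = 3*(0 + (-2 + I*sqrt(3))) = 3*(-2 + I*sqrt(3)) = -6 + 3*I*sqrt(3) ≈ -6.0 + 5.1962*I)
((M*6 - 3) + 44)*((-16 + 43) - 8) = (((-6 + 3*I*sqrt(3))*6 - 3) + 44)*((-16 + 43) - 8) = (((-36 + 18*I*sqrt(3)) - 3) + 44)*(27 - 8) = ((-39 + 18*I*sqrt(3)) + 44)*19 = (5 + 18*I*sqrt(3))*19 = 95 + 342*I*sqrt(3)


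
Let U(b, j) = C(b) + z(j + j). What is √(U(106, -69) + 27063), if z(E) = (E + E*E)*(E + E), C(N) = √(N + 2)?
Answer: √(-5190993 + 6*√3) ≈ 2278.4*I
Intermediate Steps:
C(N) = √(2 + N)
z(E) = 2*E*(E + E²) (z(E) = (E + E²)*(2*E) = 2*E*(E + E²))
U(b, j) = √(2 + b) + 8*j²*(1 + 2*j) (U(b, j) = √(2 + b) + 2*(j + j)²*(1 + (j + j)) = √(2 + b) + 2*(2*j)²*(1 + 2*j) = √(2 + b) + 2*(4*j²)*(1 + 2*j) = √(2 + b) + 8*j²*(1 + 2*j))
√(U(106, -69) + 27063) = √((√(2 + 106) + (-69)²*(8 + 16*(-69))) + 27063) = √((√108 + 4761*(8 - 1104)) + 27063) = √((6*√3 + 4761*(-1096)) + 27063) = √((6*√3 - 5218056) + 27063) = √((-5218056 + 6*√3) + 27063) = √(-5190993 + 6*√3)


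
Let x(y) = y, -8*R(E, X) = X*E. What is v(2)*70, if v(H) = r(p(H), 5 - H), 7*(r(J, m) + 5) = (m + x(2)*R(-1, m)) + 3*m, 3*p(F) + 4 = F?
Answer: -445/2 ≈ -222.50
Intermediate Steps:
p(F) = -4/3 + F/3
R(E, X) = -E*X/8 (R(E, X) = -X*E/8 = -E*X/8)
r(J, m) = -5 + 17*m/28 (r(J, m) = -5 + ((m + 2*(-⅛*(-1)*m)) + 3*m)/7 = -5 + ((m + 2*(m/8)) + 3*m)/7 = -5 + ((m + m/4) + 3*m)/7 = -5 + (5*m/4 + 3*m)/7 = -5 + (17*m/4)/7 = -5 + 17*m/28)
v(H) = -55/28 - 17*H/28 (v(H) = -5 + 17*(5 - H)/28 = -5 + (85/28 - 17*H/28) = -55/28 - 17*H/28)
v(2)*70 = (-55/28 - 17/28*2)*70 = (-55/28 - 17/14)*70 = -89/28*70 = -445/2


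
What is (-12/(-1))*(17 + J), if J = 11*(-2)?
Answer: -60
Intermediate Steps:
J = -22
(-12/(-1))*(17 + J) = (-12/(-1))*(17 - 22) = -12*(-1)*(-5) = 12*(-5) = -60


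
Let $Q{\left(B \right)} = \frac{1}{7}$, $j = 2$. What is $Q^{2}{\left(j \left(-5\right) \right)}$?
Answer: $\frac{1}{49} \approx 0.020408$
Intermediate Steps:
$Q{\left(B \right)} = \frac{1}{7}$
$Q^{2}{\left(j \left(-5\right) \right)} = \left(\frac{1}{7}\right)^{2} = \frac{1}{49}$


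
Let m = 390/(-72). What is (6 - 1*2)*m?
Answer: -65/3 ≈ -21.667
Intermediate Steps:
m = -65/12 (m = 390*(-1/72) = -65/12 ≈ -5.4167)
(6 - 1*2)*m = (6 - 1*2)*(-65/12) = (6 - 2)*(-65/12) = 4*(-65/12) = -65/3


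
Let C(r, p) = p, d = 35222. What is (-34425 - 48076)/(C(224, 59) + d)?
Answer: -82501/35281 ≈ -2.3384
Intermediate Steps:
(-34425 - 48076)/(C(224, 59) + d) = (-34425 - 48076)/(59 + 35222) = -82501/35281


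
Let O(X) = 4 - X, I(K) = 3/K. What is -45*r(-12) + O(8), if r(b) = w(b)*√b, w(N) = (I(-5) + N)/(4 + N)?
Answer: -4 - 567*I*√3/4 ≈ -4.0 - 245.52*I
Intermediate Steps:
w(N) = (-⅗ + N)/(4 + N) (w(N) = (3/(-5) + N)/(4 + N) = (3*(-⅕) + N)/(4 + N) = (-⅗ + N)/(4 + N))
r(b) = √b*(-⅗ + b)/(4 + b) (r(b) = ((-⅗ + b)/(4 + b))*√b = √b*(-⅗ + b)/(4 + b))
-45*r(-12) + O(8) = -45*√(-12)*(-⅗ - 12)/(4 - 12) + (4 - 1*8) = -45*2*I*√3*(-63)/((-8)*5) + (4 - 8) = -45*2*I*√3*(-1)*(-63)/(8*5) - 4 = -567*I*√3/4 - 4 = -4 - 567*I*√3/4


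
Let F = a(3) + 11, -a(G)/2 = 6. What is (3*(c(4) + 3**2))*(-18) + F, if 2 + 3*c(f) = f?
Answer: -523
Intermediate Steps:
c(f) = -2/3 + f/3
a(G) = -12 (a(G) = -2*6 = -12)
F = -1 (F = -12 + 11 = -1)
(3*(c(4) + 3**2))*(-18) + F = (3*((-2/3 + (1/3)*4) + 3**2))*(-18) - 1 = (3*((-2/3 + 4/3) + 9))*(-18) - 1 = (3*(2/3 + 9))*(-18) - 1 = (3*(29/3))*(-18) - 1 = 29*(-18) - 1 = -522 - 1 = -523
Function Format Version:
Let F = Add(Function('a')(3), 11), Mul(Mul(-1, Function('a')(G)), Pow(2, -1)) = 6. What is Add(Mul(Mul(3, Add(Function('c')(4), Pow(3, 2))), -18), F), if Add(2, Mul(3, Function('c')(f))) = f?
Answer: -523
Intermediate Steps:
Function('c')(f) = Add(Rational(-2, 3), Mul(Rational(1, 3), f))
Function('a')(G) = -12 (Function('a')(G) = Mul(-2, 6) = -12)
F = -1 (F = Add(-12, 11) = -1)
Add(Mul(Mul(3, Add(Function('c')(4), Pow(3, 2))), -18), F) = Add(Mul(Mul(3, Add(Add(Rational(-2, 3), Mul(Rational(1, 3), 4)), Pow(3, 2))), -18), -1) = Add(Mul(Mul(3, Add(Add(Rational(-2, 3), Rational(4, 3)), 9)), -18), -1) = Add(Mul(Mul(3, Add(Rational(2, 3), 9)), -18), -1) = Add(Mul(Mul(3, Rational(29, 3)), -18), -1) = Add(Mul(29, -18), -1) = Add(-522, -1) = -523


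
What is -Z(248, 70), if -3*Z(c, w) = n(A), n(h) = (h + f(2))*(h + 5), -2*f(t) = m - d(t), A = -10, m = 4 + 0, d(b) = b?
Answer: 55/3 ≈ 18.333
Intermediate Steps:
m = 4
f(t) = -2 + t/2 (f(t) = -(4 - t)/2 = -2 + t/2)
n(h) = (-1 + h)*(5 + h) (n(h) = (h + (-2 + (½)*2))*(h + 5) = (h + (-2 + 1))*(5 + h) = (h - 1)*(5 + h) = (-1 + h)*(5 + h))
Z(c, w) = -55/3 (Z(c, w) = -(-5 + (-10)² + 4*(-10))/3 = -(-5 + 100 - 40)/3 = -⅓*55 = -55/3)
-Z(248, 70) = -1*(-55/3) = 55/3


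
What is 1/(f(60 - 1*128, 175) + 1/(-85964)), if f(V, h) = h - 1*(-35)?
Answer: 85964/18052439 ≈ 0.0047619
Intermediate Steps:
f(V, h) = 35 + h (f(V, h) = h + 35 = 35 + h)
1/(f(60 - 1*128, 175) + 1/(-85964)) = 1/((35 + 175) + 1/(-85964)) = 1/(210 - 1/85964) = 1/(18052439/85964) = 85964/18052439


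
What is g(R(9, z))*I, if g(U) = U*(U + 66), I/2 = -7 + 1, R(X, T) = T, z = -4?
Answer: 2976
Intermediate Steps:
I = -12 (I = 2*(-7 + 1) = 2*(-6) = -12)
g(U) = U*(66 + U)
g(R(9, z))*I = -4*(66 - 4)*(-12) = -4*62*(-12) = -248*(-12) = 2976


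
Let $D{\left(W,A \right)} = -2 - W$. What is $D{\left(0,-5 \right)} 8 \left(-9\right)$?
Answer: $144$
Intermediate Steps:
$D{\left(0,-5 \right)} 8 \left(-9\right) = \left(-2 - 0\right) 8 \left(-9\right) = \left(-2 + 0\right) 8 \left(-9\right) = \left(-2\right) 8 \left(-9\right) = \left(-16\right) \left(-9\right) = 144$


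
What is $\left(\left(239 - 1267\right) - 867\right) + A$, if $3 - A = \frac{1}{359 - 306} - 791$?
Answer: $- \frac{58354}{53} \approx -1101.0$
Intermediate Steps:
$A = \frac{42081}{53}$ ($A = 3 - \left(\frac{1}{359 - 306} - 791\right) = 3 - \left(\frac{1}{53} - 791\right) = 3 - - \frac{41922}{53} = 3 + \frac{41922}{53} = \frac{42081}{53} \approx 793.98$)
$\left(\left(239 - 1267\right) - 867\right) + A = \left(\left(239 - 1267\right) - 867\right) + \frac{42081}{53} = \left(-1028 - 867\right) + \frac{42081}{53} = -1895 + \frac{42081}{53} = - \frac{58354}{53}$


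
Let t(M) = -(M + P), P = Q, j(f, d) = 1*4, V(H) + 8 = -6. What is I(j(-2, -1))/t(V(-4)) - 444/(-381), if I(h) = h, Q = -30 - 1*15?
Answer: 9240/7493 ≈ 1.2332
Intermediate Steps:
V(H) = -14 (V(H) = -8 - 6 = -14)
Q = -45 (Q = -30 - 15 = -45)
j(f, d) = 4
P = -45
t(M) = 45 - M (t(M) = -(M - 45) = -(-45 + M) = 45 - M)
I(j(-2, -1))/t(V(-4)) - 444/(-381) = 4/(45 - 1*(-14)) - 444/(-381) = 4/(45 + 14) - 444*(-1/381) = 4/59 + 148/127 = 9240/7493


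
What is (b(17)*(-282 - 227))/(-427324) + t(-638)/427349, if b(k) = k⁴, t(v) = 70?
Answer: 18167571369641/182616484076 ≈ 99.485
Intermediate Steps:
(b(17)*(-282 - 227))/(-427324) + t(-638)/427349 = (17⁴*(-282 - 227))/(-427324) + 70/427349 = (83521*(-509))*(-1/427324) + 70*(1/427349) = -42512189*(-1/427324) + 70/427349 = 42512189/427324 + 70/427349 = 18167571369641/182616484076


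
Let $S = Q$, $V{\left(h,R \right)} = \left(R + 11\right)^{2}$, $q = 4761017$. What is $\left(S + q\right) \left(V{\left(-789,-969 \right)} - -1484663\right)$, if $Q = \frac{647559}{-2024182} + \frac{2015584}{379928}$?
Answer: $\frac{1099540574618114965019367}{96130427362} \approx 1.1438 \cdot 10^{13}$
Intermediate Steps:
$V{\left(h,R \right)} = \left(11 + R\right)^{2}$
$Q = \frac{479235382067}{96130427362}$ ($Q = 647559 \left(- \frac{1}{2024182}\right) + 2015584 \cdot \frac{1}{379928} = - \frac{647559}{2024182} + \frac{251948}{47491} = \frac{479235382067}{96130427362} \approx 4.9853$)
$S = \frac{479235382067}{96130427362} \approx 4.9853$
$\left(S + q\right) \left(V{\left(-789,-969 \right)} - -1484663\right) = \left(\frac{479235382067}{96130427362} + 4761017\right) \left(\left(11 - 969\right)^{2} - -1484663\right) = \frac{457679078123129221 \left(\left(-958\right)^{2} + \left(-643911 + 2128574\right)\right)}{96130427362} = \frac{457679078123129221 \left(917764 + 1484663\right)}{96130427362} = \frac{457679078123129221}{96130427362} \cdot 2402427 = \frac{1099540574618114965019367}{96130427362}$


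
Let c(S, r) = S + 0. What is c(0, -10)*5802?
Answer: 0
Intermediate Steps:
c(S, r) = S
c(0, -10)*5802 = 0*5802 = 0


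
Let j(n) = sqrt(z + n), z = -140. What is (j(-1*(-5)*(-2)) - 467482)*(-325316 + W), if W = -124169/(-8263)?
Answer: 1256573823167598/8263 - 13439809695*I*sqrt(6)/8263 ≈ 1.5207e+11 - 3.9841e+6*I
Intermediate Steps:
j(n) = sqrt(-140 + n)
W = 124169/8263 (W = -124169*(-1/8263) = 124169/8263 ≈ 15.027)
(j(-1*(-5)*(-2)) - 467482)*(-325316 + W) = (sqrt(-140 - 1*(-5)*(-2)) - 467482)*(-325316 + 124169/8263) = (sqrt(-140 + 5*(-2)) - 467482)*(-2687961939/8263) = (sqrt(-140 - 10) - 467482)*(-2687961939/8263) = (sqrt(-150) - 467482)*(-2687961939/8263) = (5*I*sqrt(6) - 467482)*(-2687961939/8263) = (-467482 + 5*I*sqrt(6))*(-2687961939/8263) = 1256573823167598/8263 - 13439809695*I*sqrt(6)/8263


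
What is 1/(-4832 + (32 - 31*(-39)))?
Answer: -1/3591 ≈ -0.00027847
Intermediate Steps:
1/(-4832 + (32 - 31*(-39))) = 1/(-4832 + (32 + 1209)) = 1/(-4832 + 1241) = 1/(-3591) = -1/3591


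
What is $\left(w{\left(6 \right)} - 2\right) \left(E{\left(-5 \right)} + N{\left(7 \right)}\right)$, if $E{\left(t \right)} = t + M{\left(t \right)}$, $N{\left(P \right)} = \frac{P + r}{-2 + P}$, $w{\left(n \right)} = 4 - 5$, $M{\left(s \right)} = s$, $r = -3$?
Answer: $\frac{138}{5} \approx 27.6$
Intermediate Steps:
$w{\left(n \right)} = -1$ ($w{\left(n \right)} = 4 - 5 = -1$)
$N{\left(P \right)} = \frac{-3 + P}{-2 + P}$ ($N{\left(P \right)} = \frac{P - 3}{-2 + P} = \frac{-3 + P}{-2 + P}$)
$E{\left(t \right)} = 2 t$ ($E{\left(t \right)} = t + t = 2 t$)
$\left(w{\left(6 \right)} - 2\right) \left(E{\left(-5 \right)} + N{\left(7 \right)}\right) = \left(-1 - 2\right) \left(2 \left(-5\right) + \frac{-3 + 7}{-2 + 7}\right) = \left(-1 - 2\right) \left(-10 + \frac{1}{5} \cdot 4\right) = - 3 \left(-10 + \frac{1}{5} \cdot 4\right) = - 3 \left(-10 + \frac{4}{5}\right) = \left(-3\right) \left(- \frac{46}{5}\right) = \frac{138}{5}$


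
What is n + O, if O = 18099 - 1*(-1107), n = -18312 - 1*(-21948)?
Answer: 22842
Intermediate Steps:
n = 3636 (n = -18312 + 21948 = 3636)
O = 19206 (O = 18099 + 1107 = 19206)
n + O = 3636 + 19206 = 22842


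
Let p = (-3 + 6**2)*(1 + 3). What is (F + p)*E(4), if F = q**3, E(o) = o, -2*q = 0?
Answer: 528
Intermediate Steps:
q = 0 (q = -1/2*0 = 0)
F = 0 (F = 0**3 = 0)
p = 132 (p = (-3 + 36)*4 = 33*4 = 132)
(F + p)*E(4) = (0 + 132)*4 = 132*4 = 528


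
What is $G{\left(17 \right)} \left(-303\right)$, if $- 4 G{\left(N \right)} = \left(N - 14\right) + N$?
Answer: $1515$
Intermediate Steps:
$G{\left(N \right)} = \frac{7}{2} - \frac{N}{2}$ ($G{\left(N \right)} = - \frac{\left(N - 14\right) + N}{4} = - \frac{\left(-14 + N\right) + N}{4} = - \frac{-14 + 2 N}{4} = \frac{7}{2} - \frac{N}{2}$)
$G{\left(17 \right)} \left(-303\right) = \left(\frac{7}{2} - \frac{17}{2}\right) \left(-303\right) = \left(-5\right) \left(-303\right) = 1515$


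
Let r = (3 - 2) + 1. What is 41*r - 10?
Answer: 72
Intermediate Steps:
r = 2 (r = 1 + 1 = 2)
41*r - 10 = 41*2 - 10 = 82 - 10 = 72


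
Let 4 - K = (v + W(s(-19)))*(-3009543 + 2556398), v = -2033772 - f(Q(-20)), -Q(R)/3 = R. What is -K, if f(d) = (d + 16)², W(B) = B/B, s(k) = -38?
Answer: 924210525311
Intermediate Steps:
W(B) = 1
Q(R) = -3*R
f(d) = (16 + d)²
v = -2039548 (v = -2033772 - (16 - 3*(-20))² = -2033772 - (16 + 60)² = -2033772 - 1*76² = -2033772 - 1*5776 = -2033772 - 5776 = -2039548)
K = -924210525311 (K = 4 - (-2039548 + 1)*(-3009543 + 2556398) = 4 - (-2039547)*(-453145) = 4 - 1*924210525315 = 4 - 924210525315 = -924210525311)
-K = -1*(-924210525311) = 924210525311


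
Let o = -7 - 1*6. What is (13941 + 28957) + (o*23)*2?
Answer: 42300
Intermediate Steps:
o = -13 (o = -7 - 6 = -13)
(13941 + 28957) + (o*23)*2 = (13941 + 28957) - 13*23*2 = 42898 - 299*2 = 42898 - 598 = 42300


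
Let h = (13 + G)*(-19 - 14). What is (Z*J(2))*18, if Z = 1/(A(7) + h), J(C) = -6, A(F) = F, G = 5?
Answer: 108/587 ≈ 0.18399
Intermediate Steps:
h = -594 (h = (13 + 5)*(-19 - 14) = 18*(-33) = -594)
Z = -1/587 (Z = 1/(7 - 594) = 1/(-587) = -1/587 ≈ -0.0017036)
(Z*J(2))*18 = -1/587*(-6)*18 = (6/587)*18 = 108/587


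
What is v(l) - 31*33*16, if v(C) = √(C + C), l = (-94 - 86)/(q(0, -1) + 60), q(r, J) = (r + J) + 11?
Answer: -16368 + 6*I*√7/7 ≈ -16368.0 + 2.2678*I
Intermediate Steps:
q(r, J) = 11 + J + r (q(r, J) = (J + r) + 11 = 11 + J + r)
l = -18/7 (l = (-94 - 86)/((11 - 1 + 0) + 60) = -180/(10 + 60) = -180/70 = -180*1/70 = -18/7 ≈ -2.5714)
v(C) = √2*√C (v(C) = √(2*C) = √2*√C)
v(l) - 31*33*16 = √2*√(-18/7) - 31*33*16 = √2*(3*I*√14/7) - 1023*16 = 6*I*√7/7 - 16368 = -16368 + 6*I*√7/7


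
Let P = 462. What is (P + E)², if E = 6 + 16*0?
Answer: 219024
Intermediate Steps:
E = 6 (E = 6 + 0 = 6)
(P + E)² = (462 + 6)² = 468² = 219024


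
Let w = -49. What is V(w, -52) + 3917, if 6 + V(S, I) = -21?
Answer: 3890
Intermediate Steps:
V(S, I) = -27 (V(S, I) = -6 - 21 = -27)
V(w, -52) + 3917 = -27 + 3917 = 3890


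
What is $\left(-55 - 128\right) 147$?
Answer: $-26901$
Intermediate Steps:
$\left(-55 - 128\right) 147 = \left(-183\right) 147 = -26901$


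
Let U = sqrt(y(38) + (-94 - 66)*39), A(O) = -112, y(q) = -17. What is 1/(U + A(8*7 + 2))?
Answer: -112/18801 - I*sqrt(6257)/18801 ≈ -0.0059571 - 0.0042073*I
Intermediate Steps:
U = I*sqrt(6257) (U = sqrt(-17 + (-94 - 66)*39) = sqrt(-17 - 160*39) = sqrt(-17 - 6240) = sqrt(-6257) = I*sqrt(6257) ≈ 79.101*I)
1/(U + A(8*7 + 2)) = 1/(I*sqrt(6257) - 112) = 1/(-112 + I*sqrt(6257))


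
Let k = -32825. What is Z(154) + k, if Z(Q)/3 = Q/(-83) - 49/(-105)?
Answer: -13624104/415 ≈ -32829.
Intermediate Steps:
Z(Q) = 7/5 - 3*Q/83 (Z(Q) = 3*(Q/(-83) - 49/(-105)) = 3*(Q*(-1/83) - 49*(-1/105)) = 3*(-Q/83 + 7/15) = 3*(7/15 - Q/83) = 7/5 - 3*Q/83)
Z(154) + k = (7/5 - 3/83*154) - 32825 = (7/5 - 462/83) - 32825 = -1729/415 - 32825 = -13624104/415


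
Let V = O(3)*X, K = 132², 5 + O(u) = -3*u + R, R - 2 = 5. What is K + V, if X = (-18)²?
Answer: 15156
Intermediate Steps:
R = 7 (R = 2 + 5 = 7)
O(u) = 2 - 3*u (O(u) = -5 + (-3*u + 7) = -5 + (7 - 3*u) = 2 - 3*u)
X = 324
K = 17424
V = -2268 (V = (2 - 3*3)*324 = (2 - 9)*324 = -7*324 = -2268)
K + V = 17424 - 2268 = 15156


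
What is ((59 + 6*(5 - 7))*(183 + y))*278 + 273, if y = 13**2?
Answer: 4599505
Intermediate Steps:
y = 169
((59 + 6*(5 - 7))*(183 + y))*278 + 273 = ((59 + 6*(5 - 7))*(183 + 169))*278 + 273 = ((59 + 6*(-2))*352)*278 + 273 = ((59 - 12)*352)*278 + 273 = (47*352)*278 + 273 = 16544*278 + 273 = 4599232 + 273 = 4599505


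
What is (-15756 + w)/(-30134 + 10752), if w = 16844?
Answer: -544/9691 ≈ -0.056135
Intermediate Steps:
(-15756 + w)/(-30134 + 10752) = (-15756 + 16844)/(-30134 + 10752) = 1088/(-19382) = 1088*(-1/19382) = -544/9691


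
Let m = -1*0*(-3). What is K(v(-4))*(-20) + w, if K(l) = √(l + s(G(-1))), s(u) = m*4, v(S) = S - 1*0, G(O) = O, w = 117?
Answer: 117 - 40*I ≈ 117.0 - 40.0*I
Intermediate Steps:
v(S) = S (v(S) = S + 0 = S)
m = 0 (m = 0*(-3) = 0)
s(u) = 0 (s(u) = 0*4 = 0)
K(l) = √l (K(l) = √(l + 0) = √l)
K(v(-4))*(-20) + w = √(-4)*(-20) + 117 = (2*I)*(-20) + 117 = -40*I + 117 = 117 - 40*I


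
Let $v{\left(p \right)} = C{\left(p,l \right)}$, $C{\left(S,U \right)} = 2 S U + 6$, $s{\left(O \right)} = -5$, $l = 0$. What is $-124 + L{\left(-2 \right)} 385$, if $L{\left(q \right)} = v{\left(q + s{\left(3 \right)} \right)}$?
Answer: $2186$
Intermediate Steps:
$C{\left(S,U \right)} = 6 + 2 S U$ ($C{\left(S,U \right)} = 2 S U + 6 = 6 + 2 S U$)
$v{\left(p \right)} = 6$ ($v{\left(p \right)} = 6 + 2 p 0 = 6 + 0 = 6$)
$L{\left(q \right)} = 6$
$-124 + L{\left(-2 \right)} 385 = -124 + 6 \cdot 385 = -124 + 2310 = 2186$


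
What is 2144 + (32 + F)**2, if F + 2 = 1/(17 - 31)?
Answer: 595785/196 ≈ 3039.7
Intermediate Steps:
F = -29/14 (F = -2 + 1/(17 - 31) = -2 + 1/(-14) = -2 - 1/14 = -29/14 ≈ -2.0714)
2144 + (32 + F)**2 = 2144 + (32 - 29/14)**2 = 2144 + (419/14)**2 = 2144 + 175561/196 = 595785/196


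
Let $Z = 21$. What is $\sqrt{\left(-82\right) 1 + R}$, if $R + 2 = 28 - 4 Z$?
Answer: $2 i \sqrt{35} \approx 11.832 i$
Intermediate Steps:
$R = -58$ ($R = -2 + \left(28 - 84\right) = -2 - 56 = -58$)
$\sqrt{\left(-82\right) 1 + R} = \sqrt{\left(-82\right) 1 - 58} = \sqrt{-82 - 58} = \sqrt{-140} = 2 i \sqrt{35}$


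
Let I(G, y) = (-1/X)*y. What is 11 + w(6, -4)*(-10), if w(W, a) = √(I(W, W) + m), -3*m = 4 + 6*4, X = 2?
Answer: 11 - 10*I*√111/3 ≈ 11.0 - 35.119*I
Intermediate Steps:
m = -28/3 (m = -(4 + 6*4)/3 = -(4 + 24)/3 = -⅓*28 = -28/3 ≈ -9.3333)
I(G, y) = -y/2 (I(G, y) = (-1/2)*y = (-1*½)*y = -y/2)
w(W, a) = √(-28/3 - W/2) (w(W, a) = √(-W/2 - 28/3) = √(-28/3 - W/2))
11 + w(6, -4)*(-10) = 11 + (√(-336 - 18*6)/6)*(-10) = 11 + (√(-336 - 108)/6)*(-10) = 11 + (√(-444)/6)*(-10) = 11 + ((2*I*√111)/6)*(-10) = 11 + (I*√111/3)*(-10) = 11 - 10*I*√111/3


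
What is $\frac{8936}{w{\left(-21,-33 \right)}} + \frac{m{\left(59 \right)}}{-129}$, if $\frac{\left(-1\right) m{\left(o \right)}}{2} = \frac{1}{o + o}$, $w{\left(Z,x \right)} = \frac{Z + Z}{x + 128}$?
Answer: $- \frac{358951671}{17759} \approx -20212.0$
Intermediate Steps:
$w{\left(Z,x \right)} = \frac{2 Z}{128 + x}$
$m{\left(o \right)} = - \frac{1}{o}$ ($m{\left(o \right)} = - \frac{2}{o + o} = - \frac{2}{2 o} = - 2 \frac{1}{2 o} = - \frac{1}{o}$)
$\frac{8936}{w{\left(-21,-33 \right)}} + \frac{m{\left(59 \right)}}{-129} = \frac{8936}{2 \left(-21\right) \frac{1}{128 - 33}} + \frac{\left(-1\right) \frac{1}{59}}{-129} = \frac{8936}{2 \left(-21\right) \frac{1}{95}} + \left(-1\right) \frac{1}{59} \left(- \frac{1}{129}\right) = \frac{8936}{2 \left(-21\right) \frac{1}{95}} - - \frac{1}{7611} = \frac{8936}{- \frac{42}{95}} + \frac{1}{7611} = 8936 \left(- \frac{95}{42}\right) + \frac{1}{7611} = - \frac{424460}{21} + \frac{1}{7611} = - \frac{358951671}{17759}$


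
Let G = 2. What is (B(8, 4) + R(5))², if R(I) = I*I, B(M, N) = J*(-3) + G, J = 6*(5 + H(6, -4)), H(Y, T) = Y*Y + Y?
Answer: 670761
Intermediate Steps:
H(Y, T) = Y + Y² (H(Y, T) = Y² + Y = Y + Y²)
J = 282 (J = 6*(5 + 6*(1 + 6)) = 6*(5 + 6*7) = 6*(5 + 42) = 6*47 = 282)
B(M, N) = -844 (B(M, N) = 282*(-3) + 2 = -846 + 2 = -844)
R(I) = I²
(B(8, 4) + R(5))² = (-844 + 5²)² = (-844 + 25)² = (-819)² = 670761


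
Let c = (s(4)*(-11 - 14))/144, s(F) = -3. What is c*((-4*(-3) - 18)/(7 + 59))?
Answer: -25/528 ≈ -0.047348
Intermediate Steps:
c = 25/48 (c = -3*(-11 - 14)/144 = -3*(-25)*(1/144) = 75*(1/144) = 25/48 ≈ 0.52083)
c*((-4*(-3) - 18)/(7 + 59)) = 25*((-4*(-3) - 18)/(7 + 59))/48 = 25*((12 - 18)/66)/48 = 25*(-6*1/66)/48 = (25/48)*(-1/11) = -25/528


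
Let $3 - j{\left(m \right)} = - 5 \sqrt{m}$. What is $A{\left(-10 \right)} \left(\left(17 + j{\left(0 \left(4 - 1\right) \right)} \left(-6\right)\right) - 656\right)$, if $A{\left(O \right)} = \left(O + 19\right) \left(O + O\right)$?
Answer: $118260$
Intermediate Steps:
$A{\left(O \right)} = 2 O \left(19 + O\right)$ ($A{\left(O \right)} = \left(19 + O\right) 2 O = 2 O \left(19 + O\right)$)
$j{\left(m \right)} = 3 + 5 \sqrt{m}$ ($j{\left(m \right)} = 3 - - 5 \sqrt{m} = 3 + 5 \sqrt{m}$)
$A{\left(-10 \right)} \left(\left(17 + j{\left(0 \left(4 - 1\right) \right)} \left(-6\right)\right) - 656\right) = 2 \left(-10\right) \left(19 - 10\right) \left(\left(17 + \left(3 + 5 \sqrt{0 \left(4 - 1\right)}\right) \left(-6\right)\right) - 656\right) = 2 \left(-10\right) 9 \left(\left(17 + \left(3 + 5 \sqrt{0 \cdot 3}\right) \left(-6\right)\right) - 656\right) = - 180 \left(\left(17 + \left(3 + 5 \sqrt{0}\right) \left(-6\right)\right) - 656\right) = - 180 \left(\left(17 + \left(3 + 5 \cdot 0\right) \left(-6\right)\right) - 656\right) = - 180 \left(\left(17 + \left(3 + 0\right) \left(-6\right)\right) - 656\right) = - 180 \left(\left(17 + 3 \left(-6\right)\right) - 656\right) = - 180 \left(\left(17 - 18\right) - 656\right) = - 180 \left(-1 - 656\right) = \left(-180\right) \left(-657\right) = 118260$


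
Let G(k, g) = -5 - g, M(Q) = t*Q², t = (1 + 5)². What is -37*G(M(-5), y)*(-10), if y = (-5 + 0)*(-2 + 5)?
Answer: 3700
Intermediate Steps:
t = 36 (t = 6² = 36)
M(Q) = 36*Q²
y = -15 (y = -5*3 = -15)
-37*G(M(-5), y)*(-10) = -37*(-5 - 1*(-15))*(-10) = -37*(-5 + 15)*(-10) = -37*10*(-10) = -370*(-10) = 3700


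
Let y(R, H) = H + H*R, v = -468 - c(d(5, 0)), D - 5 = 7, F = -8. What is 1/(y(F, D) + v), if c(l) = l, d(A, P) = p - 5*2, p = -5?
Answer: -1/537 ≈ -0.0018622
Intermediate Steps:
D = 12 (D = 5 + 7 = 12)
d(A, P) = -15 (d(A, P) = -5 - 5*2 = -5 - 10 = -15)
v = -453 (v = -468 - 1*(-15) = -468 + 15 = -453)
1/(y(F, D) + v) = 1/(12*(1 - 8) - 453) = 1/(12*(-7) - 453) = 1/(-84 - 453) = 1/(-537) = -1/537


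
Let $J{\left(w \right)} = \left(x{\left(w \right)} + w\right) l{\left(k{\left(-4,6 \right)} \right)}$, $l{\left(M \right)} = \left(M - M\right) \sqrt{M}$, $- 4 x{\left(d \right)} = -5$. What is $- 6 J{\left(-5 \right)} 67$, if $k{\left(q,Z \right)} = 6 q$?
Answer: $0$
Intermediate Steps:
$x{\left(d \right)} = \frac{5}{4}$ ($x{\left(d \right)} = \left(- \frac{1}{4}\right) \left(-5\right) = \frac{5}{4}$)
$l{\left(M \right)} = 0$ ($l{\left(M \right)} = 0 \sqrt{M} = 0$)
$J{\left(w \right)} = 0$ ($J{\left(w \right)} = \left(\frac{5}{4} + w\right) 0 = 0$)
$- 6 J{\left(-5 \right)} 67 = \left(-6\right) 0 \cdot 67 = 0 \cdot 67 = 0$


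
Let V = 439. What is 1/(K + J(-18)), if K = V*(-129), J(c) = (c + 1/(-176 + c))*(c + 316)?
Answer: -97/6013664 ≈ -1.6130e-5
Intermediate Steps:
J(c) = (316 + c)*(c + 1/(-176 + c)) (J(c) = (c + 1/(-176 + c))*(316 + c) = (316 + c)*(c + 1/(-176 + c)))
K = -56631 (K = 439*(-129) = -56631)
1/(K + J(-18)) = 1/(-56631 + (316 + (-18)³ - 55615*(-18) + 140*(-18)²)/(-176 - 18)) = 1/(-56631 + (316 - 5832 + 1001070 + 140*324)/(-194)) = 1/(-56631 - (316 - 5832 + 1001070 + 45360)/194) = 1/(-56631 - 1/194*1040914) = 1/(-56631 - 520457/97) = 1/(-6013664/97) = -97/6013664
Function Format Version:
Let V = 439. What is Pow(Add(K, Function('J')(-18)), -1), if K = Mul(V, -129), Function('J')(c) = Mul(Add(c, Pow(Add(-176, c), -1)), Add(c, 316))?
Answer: Rational(-97, 6013664) ≈ -1.6130e-5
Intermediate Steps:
Function('J')(c) = Mul(Add(316, c), Add(c, Pow(Add(-176, c), -1))) (Function('J')(c) = Mul(Add(c, Pow(Add(-176, c), -1)), Add(316, c)) = Mul(Add(316, c), Add(c, Pow(Add(-176, c), -1))))
K = -56631 (K = Mul(439, -129) = -56631)
Pow(Add(K, Function('J')(-18)), -1) = Pow(Add(-56631, Mul(Pow(Add(-176, -18), -1), Add(316, Pow(-18, 3), Mul(-55615, -18), Mul(140, Pow(-18, 2))))), -1) = Pow(Add(-56631, Mul(Pow(-194, -1), Add(316, -5832, 1001070, Mul(140, 324)))), -1) = Pow(Add(-56631, Mul(Rational(-1, 194), Add(316, -5832, 1001070, 45360))), -1) = Pow(Add(-56631, Mul(Rational(-1, 194), 1040914)), -1) = Pow(Add(-56631, Rational(-520457, 97)), -1) = Pow(Rational(-6013664, 97), -1) = Rational(-97, 6013664)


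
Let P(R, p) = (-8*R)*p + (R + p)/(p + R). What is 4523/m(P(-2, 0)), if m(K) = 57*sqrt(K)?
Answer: 4523/57 ≈ 79.351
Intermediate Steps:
P(R, p) = 1 - 8*R*p (P(R, p) = -8*R*p + (R + p)/(R + p) = -8*R*p + 1 = 1 - 8*R*p)
4523/m(P(-2, 0)) = 4523/((57*sqrt(1 - 8*(-2)*0))) = 4523/((57*sqrt(1 + 0))) = 4523/((57*sqrt(1))) = 4523/((57*1)) = 4523/57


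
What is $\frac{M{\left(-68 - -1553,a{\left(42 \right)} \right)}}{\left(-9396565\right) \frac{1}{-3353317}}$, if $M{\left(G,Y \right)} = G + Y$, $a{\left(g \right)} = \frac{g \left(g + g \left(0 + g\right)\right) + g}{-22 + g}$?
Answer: $\frac{177045077649}{93965650} \approx 1884.1$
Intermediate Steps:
$a{\left(g \right)} = \frac{g + g \left(g + g^{2}\right)}{-22 + g}$ ($a{\left(g \right)} = \frac{g \left(g + g g\right) + g}{-22 + g} = \frac{g \left(g + g^{2}\right) + g}{-22 + g} = \frac{g + g \left(g + g^{2}\right)}{-22 + g}$)
$\frac{M{\left(-68 - -1553,a{\left(42 \right)} \right)}}{\left(-9396565\right) \frac{1}{-3353317}} = \frac{\left(-68 - -1553\right) + \frac{42 \left(1 + 42 + 42^{2}\right)}{-22 + 42}}{\left(-9396565\right) \frac{1}{-3353317}} = \frac{\left(-68 + 1553\right) + \frac{42 \left(1 + 42 + 1764\right)}{20}}{\left(-9396565\right) \left(- \frac{1}{3353317}\right)} = \frac{1485 + 42 \cdot \frac{1}{20} \cdot 1807}{\frac{9396565}{3353317}} = \left(1485 + \frac{37947}{10}\right) \frac{3353317}{9396565} = \frac{52797}{10} \cdot \frac{3353317}{9396565} = \frac{177045077649}{93965650}$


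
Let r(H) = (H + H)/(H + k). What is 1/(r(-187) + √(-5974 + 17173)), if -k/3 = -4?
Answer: -65450/342829499 + 30625*√11199/342829499 ≈ 0.0092625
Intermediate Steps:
k = 12 (k = -3*(-4) = 12)
r(H) = 2*H/(12 + H) (r(H) = (H + H)/(H + 12) = (2*H)/(12 + H) = 2*H/(12 + H))
1/(r(-187) + √(-5974 + 17173)) = 1/(2*(-187)/(12 - 187) + √(-5974 + 17173)) = 1/(2*(-187)/(-175) + √11199) = 1/(2*(-187)*(-1/175) + √11199) = 1/(374/175 + √11199)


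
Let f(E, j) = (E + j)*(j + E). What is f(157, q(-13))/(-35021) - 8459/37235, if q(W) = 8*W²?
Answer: -7734850334/118546085 ≈ -65.248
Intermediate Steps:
f(E, j) = (E + j)² (f(E, j) = (E + j)*(E + j) = (E + j)²)
f(157, q(-13))/(-35021) - 8459/37235 = (157 + 8*(-13)²)²/(-35021) - 8459/37235 = (157 + 8*169)²*(-1/35021) - 8459*1/37235 = (157 + 1352)²*(-1/35021) - 769/3385 = 1509²*(-1/35021) - 769/3385 = 2277081*(-1/35021) - 769/3385 = -2277081/35021 - 769/3385 = -7734850334/118546085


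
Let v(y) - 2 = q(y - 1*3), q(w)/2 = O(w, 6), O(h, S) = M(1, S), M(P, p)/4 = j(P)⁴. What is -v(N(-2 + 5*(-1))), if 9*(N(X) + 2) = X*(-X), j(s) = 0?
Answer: -2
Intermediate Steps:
M(P, p) = 0 (M(P, p) = 4*0⁴ = 4*0 = 0)
O(h, S) = 0
q(w) = 0 (q(w) = 2*0 = 0)
N(X) = -2 - X²/9 (N(X) = -2 + (X*(-X))/9 = -2 + (-X²)/9 = -2 - X²/9)
v(y) = 2 (v(y) = 2 + 0 = 2)
-v(N(-2 + 5*(-1))) = -1*2 = -2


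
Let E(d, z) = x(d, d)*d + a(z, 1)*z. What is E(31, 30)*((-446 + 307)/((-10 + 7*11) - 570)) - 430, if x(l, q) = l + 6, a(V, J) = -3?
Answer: -69367/503 ≈ -137.91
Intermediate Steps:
x(l, q) = 6 + l
E(d, z) = -3*z + d*(6 + d) (E(d, z) = (6 + d)*d - 3*z = d*(6 + d) - 3*z = -3*z + d*(6 + d))
E(31, 30)*((-446 + 307)/((-10 + 7*11) - 570)) - 430 = (-3*30 + 31*(6 + 31))*((-446 + 307)/((-10 + 7*11) - 570)) - 430 = (-90 + 31*37)*(-139/((-10 + 77) - 570)) - 430 = (-90 + 1147)*(-139/(67 - 570)) - 430 = 1057*(-139/(-503)) - 430 = 1057*(-139*(-1/503)) - 430 = 1057*(139/503) - 430 = 146923/503 - 430 = -69367/503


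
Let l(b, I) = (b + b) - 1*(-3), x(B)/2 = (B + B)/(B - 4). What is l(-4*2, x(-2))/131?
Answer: -13/131 ≈ -0.099237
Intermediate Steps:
x(B) = 4*B/(-4 + B) (x(B) = 2*((B + B)/(B - 4)) = 2*((2*B)/(-4 + B)) = 2*(2*B/(-4 + B)) = 4*B/(-4 + B))
l(b, I) = 3 + 2*b (l(b, I) = 2*b + 3 = 3 + 2*b)
l(-4*2, x(-2))/131 = (3 + 2*(-4*2))/131 = (3 + 2*(-8))*(1/131) = (3 - 16)*(1/131) = -13*1/131 = -13/131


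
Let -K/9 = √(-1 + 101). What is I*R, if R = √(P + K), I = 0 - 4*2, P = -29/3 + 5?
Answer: -16*I*√213/3 ≈ -77.837*I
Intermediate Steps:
P = -14/3 (P = -29*⅓ + 5 = -29/3 + 5 = -14/3 ≈ -4.6667)
K = -90 (K = -9*√(-1 + 101) = -9*√100 = -9*10 = -90)
I = -8 (I = 0 - 8 = -8)
R = 2*I*√213/3 (R = √(-14/3 - 90) = √(-284/3) = 2*I*√213/3 ≈ 9.7297*I)
I*R = -16*I*√213/3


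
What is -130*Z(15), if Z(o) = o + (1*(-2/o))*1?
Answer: -5798/3 ≈ -1932.7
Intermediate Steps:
Z(o) = o - 2/o (Z(o) = o - 2/o*1 = o - 2/o)
-130*Z(15) = -130*(15 - 2/15) = -130*223/15 = -5798/3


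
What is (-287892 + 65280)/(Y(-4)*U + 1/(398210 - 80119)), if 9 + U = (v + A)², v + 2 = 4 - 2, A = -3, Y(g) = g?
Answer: -70810873692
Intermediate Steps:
v = 0 (v = -2 + (4 - 2) = -2 + 2 = 0)
U = 0 (U = -9 + (0 - 3)² = -9 + (-3)² = -9 + 9 = 0)
(-287892 + 65280)/(Y(-4)*U + 1/(398210 - 80119)) = (-287892 + 65280)/(-4*0 + 1/(398210 - 80119)) = -222612/(0 + 1/318091) = -222612/1/318091 = -222612*318091 = -70810873692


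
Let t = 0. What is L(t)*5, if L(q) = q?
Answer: 0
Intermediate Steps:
L(t)*5 = 0*5 = 0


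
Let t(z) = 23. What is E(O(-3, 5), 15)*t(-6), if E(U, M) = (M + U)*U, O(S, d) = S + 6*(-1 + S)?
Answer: 7452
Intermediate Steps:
O(S, d) = -6 + 7*S (O(S, d) = S + (-6 + 6*S) = -6 + 7*S)
E(U, M) = U*(M + U)
E(O(-3, 5), 15)*t(-6) = ((-6 + 7*(-3))*(15 + (-6 + 7*(-3))))*23 = ((-6 - 21)*(15 + (-6 - 21)))*23 = -27*(15 - 27)*23 = -27*(-12)*23 = 324*23 = 7452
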